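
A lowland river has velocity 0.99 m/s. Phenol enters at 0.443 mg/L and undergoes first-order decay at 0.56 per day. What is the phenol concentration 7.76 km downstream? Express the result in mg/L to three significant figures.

0.421 mg/L

Travel time t = 7.76 km / 0.99 m/s = 7760/0.99 = 7838 s = 0.09072 d.
First-order decay: C = 0.443·exp(−0.56·0.09072) = 0.443·0.9505 = 0.4211 mg/L.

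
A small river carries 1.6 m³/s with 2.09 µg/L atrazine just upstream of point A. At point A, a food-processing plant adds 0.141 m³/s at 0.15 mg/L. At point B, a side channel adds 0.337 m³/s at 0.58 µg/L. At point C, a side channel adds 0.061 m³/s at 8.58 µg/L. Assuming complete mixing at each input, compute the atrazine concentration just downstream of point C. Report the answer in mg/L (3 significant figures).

2.09 µg/L = 0.00209 mg/L.
After input A: C = (1.6·0.00209 + 0.141·0.15) / 1.741 = 0.01407 mg/L.
0.58 µg/L = 0.00058 mg/L.
After input B: C = (1.741·0.01407 + 0.337·0.00058) / 2.078 = 0.01188 mg/L.
8.58 µg/L = 0.00858 mg/L.
After input C: C = (2.078·0.01188 + 0.061·0.00858) / 2.139 = 0.01179 mg/L.

0.0118 mg/L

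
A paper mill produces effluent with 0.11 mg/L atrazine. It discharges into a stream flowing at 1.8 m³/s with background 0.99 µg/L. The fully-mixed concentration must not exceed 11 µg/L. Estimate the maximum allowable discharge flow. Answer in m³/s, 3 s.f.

0.99 µg/L = 0.00099 mg/L.
11 µg/L = 0.011 mg/L.
Mass balance at complete mixing: C_std·(Q_w + Q_r) = Q_w·C_e + Q_r·C_b.
Rearranging, Q_w = Q_r·(C_std − C_b)/(C_e − C_std) = 1.8·(0.011 − 0.00099) / (0.11 − 0.011) = 0.182 m³/s.

0.182 m³/s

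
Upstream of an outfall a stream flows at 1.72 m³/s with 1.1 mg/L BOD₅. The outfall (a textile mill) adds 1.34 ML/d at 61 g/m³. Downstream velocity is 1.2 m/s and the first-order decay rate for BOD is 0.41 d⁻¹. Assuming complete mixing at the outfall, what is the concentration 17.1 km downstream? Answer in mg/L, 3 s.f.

1.34 ML/d = 0.01551 m³/s.
After complete mixing, C₀ = (0.01551·61 + 1.72·1.1) / 1.736 = 1.635 mg/L.
Travel time t = 1.71e+04 m / 1.2 m/s = 1.425e+04 s = 0.1649 d.
C = 1.635·exp(−0.41·0.1649) = 1.635·0.9346 = 1.528 mg/L.

1.53 mg/L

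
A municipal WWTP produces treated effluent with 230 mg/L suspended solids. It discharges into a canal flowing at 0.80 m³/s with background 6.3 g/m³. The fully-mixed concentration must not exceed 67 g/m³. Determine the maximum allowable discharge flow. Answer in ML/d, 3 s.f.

25.7 ML/d

Mass balance at complete mixing: C_std·(Q_w + Q_r) = Q_w·C_e + Q_r·C_b.
Rearranging, Q_w = Q_r·(C_std − C_b)/(C_e − C_std) = 0.80·(67 − 6.3) / (230 − 67) = 0.2979 m³/s.
= 25.74 ML/d.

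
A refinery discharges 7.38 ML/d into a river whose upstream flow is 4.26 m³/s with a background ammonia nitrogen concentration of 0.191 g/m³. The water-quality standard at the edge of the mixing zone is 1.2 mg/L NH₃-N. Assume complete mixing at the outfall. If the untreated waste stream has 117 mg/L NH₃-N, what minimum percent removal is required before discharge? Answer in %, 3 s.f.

56.0 %

7.38 ML/d = 0.08542 m³/s.
Mass balance: 1.2·4.345 = 0.08542·Cₑ + 4.26·0.191.
Cₑ = (5.214 − 0.8137) / 0.08542 = 51.52 mg/L.
Required removal = 1 − 51.52/117 = 55.96 %.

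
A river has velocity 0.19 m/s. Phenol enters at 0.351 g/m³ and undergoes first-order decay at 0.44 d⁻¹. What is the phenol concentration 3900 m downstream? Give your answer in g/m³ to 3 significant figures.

0.316 g/m³

Travel time t = 3900 m / 0.19 m/s = 3900/0.19 = 2.053e+04 s = 0.2376 d.
First-order decay: C = 0.351·exp(−0.44·0.2376) = 0.351·0.9007 = 0.3162 g/m³.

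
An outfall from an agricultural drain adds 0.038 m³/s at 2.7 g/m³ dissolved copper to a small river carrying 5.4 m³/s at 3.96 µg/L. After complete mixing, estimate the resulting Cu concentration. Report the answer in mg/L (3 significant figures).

0.0228 mg/L

3.96 µg/L = 0.00396 mg/L.
By mass balance at complete mixing, C = (0.038·2.7 + 5.4·0.00396) / (0.038 + 5.4) = 0.124/5.438 = 0.0228 mg/L.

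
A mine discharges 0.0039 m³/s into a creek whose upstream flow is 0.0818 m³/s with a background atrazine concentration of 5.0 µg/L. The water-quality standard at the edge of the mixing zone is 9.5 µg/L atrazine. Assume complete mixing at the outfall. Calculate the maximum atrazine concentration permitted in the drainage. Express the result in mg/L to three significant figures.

0.104 mg/L

5.0 µg/L = 0.005 mg/L.
9.5 µg/L = 0.0095 mg/L.
Mass balance: 0.0095·0.0857 = 0.0039·Cₑ + 0.0818·0.005.
Cₑ = (0.0008141 − 0.000409) / 0.0039 = 0.1039 mg/L.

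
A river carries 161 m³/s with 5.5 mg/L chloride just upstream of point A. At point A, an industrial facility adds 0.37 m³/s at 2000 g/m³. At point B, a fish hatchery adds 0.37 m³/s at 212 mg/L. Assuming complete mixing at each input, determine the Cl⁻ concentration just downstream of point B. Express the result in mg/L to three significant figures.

10.5 mg/L

After input A: C = (161·5.5 + 0.37·2000) / 161.4 = 10.07 mg/L.
After input B: C = (161.4·10.07 + 0.37·212) / 161.7 = 10.54 mg/L.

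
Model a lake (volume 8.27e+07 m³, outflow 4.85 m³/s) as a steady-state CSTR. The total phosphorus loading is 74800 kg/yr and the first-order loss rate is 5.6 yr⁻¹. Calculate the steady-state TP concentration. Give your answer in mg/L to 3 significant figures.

0.121 mg/L

Outflow Q = 4.85 m³/s × 3.156e+07 s/yr = 1.531e+08 m³/yr.
Steady-state CSTR mass balance: W = Q·C + k·V·C, so C = W/(Q + kV).
Q + kV = 1.531e+08 + 5.6·8.27e+07 = 6.162e+08 m³/yr.
C = 74800/6.162e+08 = 0.0001214 kg/m³ = 0.1214 mg/L.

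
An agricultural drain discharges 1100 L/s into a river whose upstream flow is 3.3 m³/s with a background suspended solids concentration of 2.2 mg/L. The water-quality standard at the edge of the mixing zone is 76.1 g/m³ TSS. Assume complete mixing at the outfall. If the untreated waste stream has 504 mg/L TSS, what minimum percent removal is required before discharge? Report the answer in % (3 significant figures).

40.9 %

1100 L/s = 1.1 m³/s.
Mass balance: 76.1·4.4 = 1.1·Cₑ + 3.3·2.2.
Cₑ = (334.8 − 7.26) / 1.1 = 297.8 mg/L.
Required removal = 1 − 297.8/504 = 40.91 %.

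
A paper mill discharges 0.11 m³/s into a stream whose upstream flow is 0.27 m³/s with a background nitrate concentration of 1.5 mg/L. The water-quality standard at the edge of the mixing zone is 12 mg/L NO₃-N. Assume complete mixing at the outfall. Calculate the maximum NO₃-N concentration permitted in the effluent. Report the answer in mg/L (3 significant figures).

Mass balance: 12·0.38 = 0.11·Cₑ + 0.27·1.5.
Cₑ = (4.56 − 0.405) / 0.11 = 37.77 mg/L.

37.8 mg/L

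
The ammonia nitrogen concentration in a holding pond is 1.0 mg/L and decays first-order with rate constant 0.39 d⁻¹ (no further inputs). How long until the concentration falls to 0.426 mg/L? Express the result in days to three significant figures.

t = ln(C₀/C)/k = ln(1.0/0.426)/0.39 = 0.8533/0.39 = 2.188 d.

2.19 d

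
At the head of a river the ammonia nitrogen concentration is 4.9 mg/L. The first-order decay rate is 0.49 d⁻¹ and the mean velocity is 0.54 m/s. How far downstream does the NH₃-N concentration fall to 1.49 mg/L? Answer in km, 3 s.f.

113 km

From C = C₀·e^(−kt), t = ln(C₀/C)/k = ln(4.9/1.49)/0.49 = 1.19/0.49 = 2.43 d.
Distance = v·t = 0.54 m/s × 2.099e+05 s = 1.134e+05 m = 113.4 km.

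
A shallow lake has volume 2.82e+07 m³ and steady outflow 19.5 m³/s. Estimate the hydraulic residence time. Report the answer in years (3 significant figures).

0.0458 yr

Q = 19.5 m³/s × 3.156e+07 s/yr = 6.154e+08 m³/yr.
Hydraulic residence time τ = V/Q = 2.82e+07/6.154e+08 = 0.04583 yr.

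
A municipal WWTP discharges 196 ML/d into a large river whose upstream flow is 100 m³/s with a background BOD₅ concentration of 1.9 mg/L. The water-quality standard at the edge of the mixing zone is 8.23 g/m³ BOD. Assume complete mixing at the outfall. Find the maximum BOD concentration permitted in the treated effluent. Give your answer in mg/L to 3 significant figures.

287 mg/L

196 ML/d = 2.269 m³/s.
Mass balance: 8.23·102.3 = 2.269·Cₑ + 100·1.9.
Cₑ = (841.7 − 190) / 2.269 = 287.3 mg/L.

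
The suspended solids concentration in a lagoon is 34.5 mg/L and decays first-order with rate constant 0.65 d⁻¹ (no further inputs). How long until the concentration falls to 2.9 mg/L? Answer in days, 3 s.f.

3.81 d

t = ln(C₀/C)/k = ln(34.5/2.9)/0.65 = 2.476/0.65 = 3.81 d.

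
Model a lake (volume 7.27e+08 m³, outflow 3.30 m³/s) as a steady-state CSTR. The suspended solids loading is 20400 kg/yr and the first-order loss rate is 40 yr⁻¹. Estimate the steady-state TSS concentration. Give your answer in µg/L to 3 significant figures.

0.699 µg/L

Outflow Q = 3.30 m³/s × 3.156e+07 s/yr = 1.041e+08 m³/yr.
Steady-state CSTR mass balance: W = Q·C + k·V·C, so C = W/(Q + kV).
Q + kV = 1.041e+08 + 40·7.27e+08 = 2.918e+10 m³/yr.
C = 20400/2.918e+10 = 6.99e-07 kg/m³ = 0.000699 mg/L = 0.699 µg/L.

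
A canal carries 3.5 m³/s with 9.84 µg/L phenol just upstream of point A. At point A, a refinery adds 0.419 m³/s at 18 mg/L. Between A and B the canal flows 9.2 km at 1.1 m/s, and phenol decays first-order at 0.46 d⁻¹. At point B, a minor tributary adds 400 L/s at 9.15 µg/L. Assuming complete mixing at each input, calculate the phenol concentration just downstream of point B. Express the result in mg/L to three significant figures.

1.68 mg/L

9.84 µg/L = 0.00984 mg/L.
After input A: C = (3.5·0.00984 + 0.419·18) / 3.919 = 1.933 mg/L.
Over the 9.2 km reach to input B (t = 8364 s = 0.0968 d), decay gives C = 1.933·exp(−0.46·0.0968) = 1.849 mg/L.
400 L/s = 0.4 m³/s.
9.15 µg/L = 0.00915 mg/L.
After input B: C = (3.919·1.849 + 0.4·0.00915) / 4.319 = 1.679 mg/L.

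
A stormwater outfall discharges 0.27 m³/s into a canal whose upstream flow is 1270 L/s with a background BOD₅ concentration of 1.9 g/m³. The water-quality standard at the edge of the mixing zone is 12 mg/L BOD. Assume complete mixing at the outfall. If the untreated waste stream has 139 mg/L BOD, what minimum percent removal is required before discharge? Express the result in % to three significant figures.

57.2 %

1270 L/s = 1.27 m³/s.
Mass balance: 12·1.54 = 0.27·Cₑ + 1.27·1.9.
Cₑ = (18.48 − 2.413) / 0.27 = 59.51 mg/L.
Required removal = 1 − 59.51/139 = 57.19 %.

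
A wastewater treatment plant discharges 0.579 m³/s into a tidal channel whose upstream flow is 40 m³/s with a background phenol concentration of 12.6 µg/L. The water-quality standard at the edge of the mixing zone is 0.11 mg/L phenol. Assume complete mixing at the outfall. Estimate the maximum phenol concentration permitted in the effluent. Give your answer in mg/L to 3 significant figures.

12.6 µg/L = 0.0126 mg/L.
Mass balance: 0.11·40.58 = 0.579·Cₑ + 40·0.0126.
Cₑ = (4.464 − 0.504) / 0.579 = 6.839 mg/L.

6.84 mg/L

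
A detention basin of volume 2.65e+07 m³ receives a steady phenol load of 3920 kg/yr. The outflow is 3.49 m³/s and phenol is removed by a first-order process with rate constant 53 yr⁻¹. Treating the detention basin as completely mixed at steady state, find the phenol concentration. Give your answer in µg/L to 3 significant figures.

2.59 µg/L

Outflow Q = 3.49 m³/s × 3.156e+07 s/yr = 1.101e+08 m³/yr.
Steady-state CSTR mass balance: W = Q·C + k·V·C, so C = W/(Q + kV).
Q + kV = 1.101e+08 + 53·2.65e+07 = 1.515e+09 m³/yr.
C = 3920/1.515e+09 = 2.588e-06 kg/m³ = 0.002588 mg/L = 2.588 µg/L.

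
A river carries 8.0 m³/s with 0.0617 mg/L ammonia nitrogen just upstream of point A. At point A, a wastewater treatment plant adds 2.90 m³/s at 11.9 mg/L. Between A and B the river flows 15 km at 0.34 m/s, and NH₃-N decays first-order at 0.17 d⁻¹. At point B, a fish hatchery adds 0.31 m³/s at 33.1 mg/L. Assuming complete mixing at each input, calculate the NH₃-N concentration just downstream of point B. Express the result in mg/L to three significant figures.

After input A: C = (8·0.0617 + 2.9·11.9) / 10.9 = 3.211 mg/L.
Over the 15 km reach to input B (t = 4.412e+04 s = 0.5106 d), decay gives C = 3.211·exp(−0.17·0.5106) = 2.944 mg/L.
After input B: C = (10.9·2.944 + 0.31·33.1) / 11.21 = 3.778 mg/L.

3.78 mg/L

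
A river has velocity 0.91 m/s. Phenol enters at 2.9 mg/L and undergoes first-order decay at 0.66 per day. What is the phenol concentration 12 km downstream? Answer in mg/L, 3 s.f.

2.62 mg/L

Travel time t = 12 km / 0.91 m/s = 1.2e+04/0.91 = 1.319e+04 s = 0.1526 d.
First-order decay: C = 2.9·exp(−0.66·0.1526) = 2.9·0.9042 = 2.622 mg/L.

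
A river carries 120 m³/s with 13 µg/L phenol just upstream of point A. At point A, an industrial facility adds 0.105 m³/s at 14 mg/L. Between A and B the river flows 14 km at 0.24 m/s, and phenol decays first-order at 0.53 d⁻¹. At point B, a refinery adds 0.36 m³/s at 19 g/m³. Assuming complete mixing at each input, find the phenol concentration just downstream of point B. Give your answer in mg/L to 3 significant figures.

13 µg/L = 0.013 mg/L.
After input A: C = (120·0.013 + 0.105·14) / 120.1 = 0.02523 mg/L.
Over the 14 km reach to input B (t = 5.833e+04 s = 0.6752 d), decay gives C = 0.02523·exp(−0.53·0.6752) = 0.01764 mg/L.
After input B: C = (120.1·0.01764 + 0.36·19) / 120.5 = 0.07437 mg/L.

0.0744 mg/L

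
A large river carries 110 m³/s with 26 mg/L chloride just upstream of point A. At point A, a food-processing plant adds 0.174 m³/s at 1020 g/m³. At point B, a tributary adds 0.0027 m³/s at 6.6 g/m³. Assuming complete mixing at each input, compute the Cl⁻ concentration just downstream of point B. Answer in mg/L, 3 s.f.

After input A: C = (110·26 + 0.174·1020) / 110.2 = 27.57 mg/L.
After input B: C = (110.2·27.57 + 0.0027·6.6) / 110.2 = 27.57 mg/L.

27.6 mg/L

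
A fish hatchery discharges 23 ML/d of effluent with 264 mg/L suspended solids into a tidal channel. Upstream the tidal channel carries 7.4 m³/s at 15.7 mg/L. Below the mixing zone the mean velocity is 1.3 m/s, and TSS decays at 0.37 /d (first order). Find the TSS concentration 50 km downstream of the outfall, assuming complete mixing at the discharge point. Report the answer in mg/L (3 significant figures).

20.6 mg/L

23 ML/d = 0.2662 m³/s.
After complete mixing, C₀ = (0.2662·264 + 7.4·15.7) / 7.666 = 24.32 mg/L.
Travel time t = 5e+04 m / 1.3 m/s = 3.846e+04 s = 0.4452 d.
C = 24.32·exp(−0.37·0.4452) = 24.32·0.8481 = 20.63 mg/L.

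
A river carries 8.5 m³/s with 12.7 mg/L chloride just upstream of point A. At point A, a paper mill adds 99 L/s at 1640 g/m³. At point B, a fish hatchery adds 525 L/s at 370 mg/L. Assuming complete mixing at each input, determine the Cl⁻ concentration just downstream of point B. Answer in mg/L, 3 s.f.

99 L/s = 0.099 m³/s.
After input A: C = (8.5·12.7 + 0.099·1640) / 8.599 = 31.44 mg/L.
525 L/s = 0.525 m³/s.
After input B: C = (8.599·31.44 + 0.525·370) / 9.124 = 50.92 mg/L.

50.9 mg/L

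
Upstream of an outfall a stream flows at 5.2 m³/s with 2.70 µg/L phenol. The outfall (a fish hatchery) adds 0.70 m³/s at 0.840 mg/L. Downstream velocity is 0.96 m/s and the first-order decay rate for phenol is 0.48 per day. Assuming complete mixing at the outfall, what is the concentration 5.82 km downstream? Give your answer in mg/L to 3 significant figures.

2.70 µg/L = 0.0027 mg/L.
After complete mixing, C₀ = (0.7·0.84 + 5.2·0.0027) / 5.9 = 0.102 mg/L.
Travel time t = 5820 m / 0.96 m/s = 6062 s = 0.07017 d.
C = 0.102·exp(−0.48·0.07017) = 0.102·0.9669 = 0.09866 mg/L.

0.0987 mg/L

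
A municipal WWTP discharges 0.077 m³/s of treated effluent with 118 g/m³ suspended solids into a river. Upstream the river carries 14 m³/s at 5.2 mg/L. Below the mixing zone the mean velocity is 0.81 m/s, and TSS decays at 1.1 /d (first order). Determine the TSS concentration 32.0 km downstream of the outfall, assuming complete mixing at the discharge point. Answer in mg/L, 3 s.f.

3.52 mg/L

After complete mixing, C₀ = (0.077·118 + 14·5.2) / 14.08 = 5.817 mg/L.
Travel time t = 3.2e+04 m / 0.81 m/s = 3.951e+04 s = 0.4572 d.
C = 5.817·exp(−1.1·0.4572) = 5.817·0.6047 = 3.518 mg/L.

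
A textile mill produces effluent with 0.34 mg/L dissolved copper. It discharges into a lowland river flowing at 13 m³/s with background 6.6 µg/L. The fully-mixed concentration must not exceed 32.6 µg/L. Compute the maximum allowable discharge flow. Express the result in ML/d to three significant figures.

95.0 ML/d

6.6 µg/L = 0.0066 mg/L.
32.6 µg/L = 0.0326 mg/L.
Mass balance at complete mixing: C_std·(Q_w + Q_r) = Q_w·C_e + Q_r·C_b.
Rearranging, Q_w = Q_r·(C_std − C_b)/(C_e − C_std) = 13·(0.0326 − 0.0066) / (0.34 − 0.0326) = 1.1 m³/s.
= 95 ML/d.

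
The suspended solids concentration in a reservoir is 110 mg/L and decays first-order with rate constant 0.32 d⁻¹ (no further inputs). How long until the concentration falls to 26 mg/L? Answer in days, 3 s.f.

t = ln(C₀/C)/k = ln(110/26)/0.32 = 1.442/0.32 = 4.507 d.

4.51 d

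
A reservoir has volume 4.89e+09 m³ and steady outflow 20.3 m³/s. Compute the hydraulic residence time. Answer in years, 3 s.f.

7.63 yr

Q = 20.3 m³/s × 3.156e+07 s/yr = 6.406e+08 m³/yr.
Hydraulic residence time τ = V/Q = 4.89e+09/6.406e+08 = 7.633 yr.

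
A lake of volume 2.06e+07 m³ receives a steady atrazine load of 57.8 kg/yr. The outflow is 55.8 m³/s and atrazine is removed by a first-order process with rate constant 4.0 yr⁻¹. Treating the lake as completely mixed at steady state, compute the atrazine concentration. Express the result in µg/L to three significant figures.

0.0314 µg/L

Outflow Q = 55.8 m³/s × 3.156e+07 s/yr = 1.761e+09 m³/yr.
Steady-state CSTR mass balance: W = Q·C + k·V·C, so C = W/(Q + kV).
Q + kV = 1.761e+09 + 4.0·2.06e+07 = 1.843e+09 m³/yr.
C = 57.8/1.843e+09 = 3.136e-08 kg/m³ = 3.136e-05 mg/L = 0.03136 µg/L.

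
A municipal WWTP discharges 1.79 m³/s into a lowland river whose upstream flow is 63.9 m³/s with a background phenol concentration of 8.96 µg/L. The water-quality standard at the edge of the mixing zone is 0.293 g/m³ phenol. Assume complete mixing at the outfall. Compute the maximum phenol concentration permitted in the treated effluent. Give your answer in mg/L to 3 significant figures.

10.4 mg/L

8.96 µg/L = 0.00896 mg/L.
Mass balance: 0.293·65.69 = 1.79·Cₑ + 63.9·0.00896.
Cₑ = (19.25 − 0.5725) / 1.79 = 10.43 mg/L.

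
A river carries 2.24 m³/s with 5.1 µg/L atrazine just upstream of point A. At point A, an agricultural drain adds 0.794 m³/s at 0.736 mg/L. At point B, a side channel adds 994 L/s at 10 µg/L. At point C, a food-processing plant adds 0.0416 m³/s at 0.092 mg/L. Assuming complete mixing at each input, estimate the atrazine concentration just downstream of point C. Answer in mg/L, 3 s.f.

5.1 µg/L = 0.0051 mg/L.
After input A: C = (2.24·0.0051 + 0.794·0.736) / 3.034 = 0.1964 mg/L.
994 L/s = 0.994 m³/s.
10 µg/L = 0.01 mg/L.
After input B: C = (3.034·0.1964 + 0.994·0.01) / 4.028 = 0.1504 mg/L.
After input C: C = (4.028·0.1504 + 0.0416·0.092) / 4.07 = 0.1498 mg/L.

0.150 mg/L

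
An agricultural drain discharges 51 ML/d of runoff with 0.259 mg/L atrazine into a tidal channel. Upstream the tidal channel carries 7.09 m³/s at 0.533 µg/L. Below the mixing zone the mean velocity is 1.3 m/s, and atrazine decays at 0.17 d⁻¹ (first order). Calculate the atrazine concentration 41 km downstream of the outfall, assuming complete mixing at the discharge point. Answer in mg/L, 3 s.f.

0.0192 mg/L

51 ML/d = 0.5903 m³/s.
0.533 µg/L = 0.000533 mg/L.
After complete mixing, C₀ = (0.5903·0.259 + 7.09·0.000533) / 7.68 = 0.0204 mg/L.
Travel time t = 4.1e+04 m / 1.3 m/s = 3.154e+04 s = 0.365 d.
C = 0.0204·exp(−0.17·0.365) = 0.0204·0.9398 = 0.01917 mg/L.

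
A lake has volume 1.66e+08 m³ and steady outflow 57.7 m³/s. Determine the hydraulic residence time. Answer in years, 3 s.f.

0.0912 yr

Q = 57.7 m³/s × 3.156e+07 s/yr = 1.821e+09 m³/yr.
Hydraulic residence time τ = V/Q = 1.66e+08/1.821e+09 = 0.09117 yr.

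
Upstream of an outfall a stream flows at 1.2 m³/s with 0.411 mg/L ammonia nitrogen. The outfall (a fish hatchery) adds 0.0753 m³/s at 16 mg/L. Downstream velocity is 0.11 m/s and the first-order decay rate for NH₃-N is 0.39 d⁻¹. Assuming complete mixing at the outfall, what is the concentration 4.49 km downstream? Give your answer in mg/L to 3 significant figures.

1.11 mg/L

After complete mixing, C₀ = (0.0753·16 + 1.2·0.411) / 1.275 = 1.331 mg/L.
Travel time t = 4490 m / 0.11 m/s = 4.082e+04 s = 0.4724 d.
C = 1.331·exp(−0.39·0.4724) = 1.331·0.8317 = 1.107 mg/L.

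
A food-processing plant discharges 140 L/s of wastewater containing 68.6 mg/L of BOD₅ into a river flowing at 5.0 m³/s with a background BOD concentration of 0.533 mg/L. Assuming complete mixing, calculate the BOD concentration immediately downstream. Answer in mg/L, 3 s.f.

140 L/s = 0.14 m³/s.
Flow-weighted mixing gives C = (0.14·68.6 + 5·0.533) / (0.14 + 5) = 12.27/5.14 = 2.387 mg/L.

2.39 mg/L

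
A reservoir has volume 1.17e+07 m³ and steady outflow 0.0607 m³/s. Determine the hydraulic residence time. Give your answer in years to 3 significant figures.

6.11 yr

Q = 0.0607 m³/s × 3.156e+07 s/yr = 1.916e+06 m³/yr.
Hydraulic residence time τ = V/Q = 1.17e+07/1.916e+06 = 6.108 yr.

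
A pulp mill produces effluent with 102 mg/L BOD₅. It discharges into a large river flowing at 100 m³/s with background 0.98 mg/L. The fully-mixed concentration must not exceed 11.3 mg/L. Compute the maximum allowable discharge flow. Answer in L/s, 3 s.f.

11400 L/s

Mass balance at complete mixing: C_std·(Q_w + Q_r) = Q_w·C_e + Q_r·C_b.
Rearranging, Q_w = Q_r·(C_std − C_b)/(C_e − C_std) = 100·(11.3 − 0.98) / (102 − 11.3) = 11.38 m³/s.
= 1.138e+04 L/s.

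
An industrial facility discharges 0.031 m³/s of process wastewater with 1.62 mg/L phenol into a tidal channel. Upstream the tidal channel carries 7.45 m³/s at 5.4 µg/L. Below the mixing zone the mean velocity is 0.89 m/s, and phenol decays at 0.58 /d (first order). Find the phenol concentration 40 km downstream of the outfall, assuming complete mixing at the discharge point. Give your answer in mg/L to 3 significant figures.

0.00894 mg/L

5.4 µg/L = 0.0054 mg/L.
After complete mixing, C₀ = (0.031·1.62 + 7.45·0.0054) / 7.481 = 0.01209 mg/L.
Travel time t = 4e+04 m / 0.89 m/s = 4.494e+04 s = 0.5202 d.
C = 0.01209·exp(−0.58·0.5202) = 0.01209·0.7396 = 0.008942 mg/L.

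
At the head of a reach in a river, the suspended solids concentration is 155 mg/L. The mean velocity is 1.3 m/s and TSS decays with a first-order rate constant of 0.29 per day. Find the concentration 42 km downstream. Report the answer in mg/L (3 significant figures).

Travel time t = 42 km / 1.3 m/s = 4.2e+04/1.3 = 3.231e+04 s = 0.3739 d.
First-order decay: C = 155·exp(−0.29·0.3739) = 155·0.8972 = 139.1 mg/L.

139 mg/L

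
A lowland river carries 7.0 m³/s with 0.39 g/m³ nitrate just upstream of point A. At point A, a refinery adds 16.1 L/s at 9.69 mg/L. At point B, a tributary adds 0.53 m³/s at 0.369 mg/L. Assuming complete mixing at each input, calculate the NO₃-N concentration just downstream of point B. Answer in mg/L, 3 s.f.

16.1 L/s = 0.0161 m³/s.
After input A: C = (7·0.39 + 0.0161·9.69) / 7.016 = 0.4113 mg/L.
After input B: C = (7.016·0.4113 + 0.53·0.369) / 7.546 = 0.4084 mg/L.

0.408 mg/L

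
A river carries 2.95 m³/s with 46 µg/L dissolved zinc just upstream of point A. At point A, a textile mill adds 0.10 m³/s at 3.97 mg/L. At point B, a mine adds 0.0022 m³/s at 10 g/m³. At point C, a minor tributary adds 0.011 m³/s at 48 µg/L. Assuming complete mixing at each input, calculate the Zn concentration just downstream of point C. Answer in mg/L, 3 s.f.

46 µg/L = 0.046 mg/L.
After input A: C = (2.95·0.046 + 0.1·3.97) / 3.05 = 0.1747 mg/L.
After input B: C = (3.05·0.1747 + 0.0022·10) / 3.052 = 0.1817 mg/L.
48 µg/L = 0.048 mg/L.
After input C: C = (3.052·0.1817 + 0.011·0.048) / 3.063 = 0.1813 mg/L.

0.181 mg/L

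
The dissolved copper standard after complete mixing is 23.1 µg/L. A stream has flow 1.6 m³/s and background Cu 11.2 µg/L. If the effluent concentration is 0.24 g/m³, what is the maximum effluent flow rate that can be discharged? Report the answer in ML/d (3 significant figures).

7.58 ML/d

11.2 µg/L = 0.0112 mg/L.
23.1 µg/L = 0.0231 mg/L.
Mass balance at complete mixing: C_std·(Q_w + Q_r) = Q_w·C_e + Q_r·C_b.
Rearranging, Q_w = Q_r·(C_std − C_b)/(C_e − C_std) = 1.6·(0.0231 − 0.0112) / (0.24 − 0.0231) = 0.08778 m³/s.
= 7.584 ML/d.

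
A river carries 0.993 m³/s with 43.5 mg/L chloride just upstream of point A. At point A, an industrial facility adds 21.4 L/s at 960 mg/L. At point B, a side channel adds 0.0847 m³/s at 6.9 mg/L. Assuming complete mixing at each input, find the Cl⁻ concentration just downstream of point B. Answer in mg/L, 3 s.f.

21.4 L/s = 0.0214 m³/s.
After input A: C = (0.993·43.5 + 0.0214·960) / 1.014 = 62.83 mg/L.
After input B: C = (1.014·62.83 + 0.0847·6.9) / 1.099 = 58.52 mg/L.

58.5 mg/L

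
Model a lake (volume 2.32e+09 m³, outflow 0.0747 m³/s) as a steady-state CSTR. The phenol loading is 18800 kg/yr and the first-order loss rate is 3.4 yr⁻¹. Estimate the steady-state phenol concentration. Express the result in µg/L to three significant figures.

Outflow Q = 0.0747 m³/s × 3.156e+07 s/yr = 2.357e+06 m³/yr.
Steady-state CSTR mass balance: W = Q·C + k·V·C, so C = W/(Q + kV).
Q + kV = 2.357e+06 + 3.4·2.32e+09 = 7.89e+09 m³/yr.
C = 18800/7.89e+09 = 2.383e-06 kg/m³ = 0.002383 mg/L = 2.383 µg/L.

2.38 µg/L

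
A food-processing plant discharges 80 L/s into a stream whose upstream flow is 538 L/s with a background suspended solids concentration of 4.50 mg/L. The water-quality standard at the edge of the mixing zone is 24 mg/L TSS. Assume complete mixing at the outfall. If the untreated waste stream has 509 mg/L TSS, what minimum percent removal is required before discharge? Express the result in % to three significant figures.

80 L/s = 0.08 m³/s.
538 L/s = 0.538 m³/s.
Mass balance: 24·0.618 = 0.08·Cₑ + 0.538·4.5.
Cₑ = (14.83 − 2.421) / 0.08 = 155.1 mg/L.
Required removal = 1 − 155.1/509 = 69.52 %.

69.5 %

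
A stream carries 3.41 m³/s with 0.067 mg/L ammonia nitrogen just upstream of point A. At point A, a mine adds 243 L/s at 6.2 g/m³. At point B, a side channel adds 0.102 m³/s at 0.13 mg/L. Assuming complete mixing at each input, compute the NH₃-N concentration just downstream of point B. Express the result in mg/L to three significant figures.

0.466 mg/L

243 L/s = 0.243 m³/s.
After input A: C = (3.41·0.067 + 0.243·6.2) / 3.653 = 0.475 mg/L.
After input B: C = (3.653·0.475 + 0.102·0.13) / 3.755 = 0.4656 mg/L.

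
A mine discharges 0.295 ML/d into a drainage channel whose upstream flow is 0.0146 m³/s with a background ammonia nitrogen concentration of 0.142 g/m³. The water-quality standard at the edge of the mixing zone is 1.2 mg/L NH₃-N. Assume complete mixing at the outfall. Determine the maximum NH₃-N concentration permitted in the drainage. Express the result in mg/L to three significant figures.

0.295 ML/d = 0.003414 m³/s.
Mass balance: 1.2·0.01801 = 0.003414·Cₑ + 0.0146·0.142.
Cₑ = (0.02162 − 0.002073) / 0.003414 = 5.724 mg/L.

5.72 mg/L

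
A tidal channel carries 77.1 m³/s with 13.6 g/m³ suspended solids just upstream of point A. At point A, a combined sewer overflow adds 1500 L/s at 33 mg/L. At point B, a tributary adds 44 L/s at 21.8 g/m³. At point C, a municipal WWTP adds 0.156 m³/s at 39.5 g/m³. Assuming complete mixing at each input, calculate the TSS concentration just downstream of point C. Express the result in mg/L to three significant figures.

14.0 mg/L

1500 L/s = 1.5 m³/s.
After input A: C = (77.1·13.6 + 1.5·33) / 78.6 = 13.97 mg/L.
44 L/s = 0.044 m³/s.
After input B: C = (78.6·13.97 + 0.044·21.8) / 78.64 = 13.97 mg/L.
After input C: C = (78.64·13.97 + 0.156·39.5) / 78.8 = 14.03 mg/L.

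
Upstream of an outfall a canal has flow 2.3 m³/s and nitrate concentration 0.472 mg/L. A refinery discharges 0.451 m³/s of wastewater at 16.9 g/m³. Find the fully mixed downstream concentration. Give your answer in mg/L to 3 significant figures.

By mass balance at complete mixing, C = (0.451·16.9 + 2.3·0.472) / (0.451 + 2.3) = 8.707/2.751 = 3.165 mg/L.

3.17 mg/L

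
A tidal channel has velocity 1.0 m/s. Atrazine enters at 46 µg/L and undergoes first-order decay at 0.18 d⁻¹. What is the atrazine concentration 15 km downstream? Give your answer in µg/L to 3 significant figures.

Travel time t = 15 km / 1.0 m/s = 1.5e+04/1.0 = 1.5e+04 s = 0.1736 d.
First-order decay: C = 46·exp(−0.18·0.1736) = 46·0.9692 = 44.58 µg/L.

44.6 µg/L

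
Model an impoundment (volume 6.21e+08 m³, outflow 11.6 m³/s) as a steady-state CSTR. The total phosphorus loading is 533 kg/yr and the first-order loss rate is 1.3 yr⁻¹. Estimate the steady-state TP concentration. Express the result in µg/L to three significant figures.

0.454 µg/L

Outflow Q = 11.6 m³/s × 3.156e+07 s/yr = 3.661e+08 m³/yr.
Steady-state CSTR mass balance: W = Q·C + k·V·C, so C = W/(Q + kV).
Q + kV = 3.661e+08 + 1.3·6.21e+08 = 1.173e+09 m³/yr.
C = 533/1.173e+09 = 4.542e-07 kg/m³ = 0.0004542 mg/L = 0.4542 µg/L.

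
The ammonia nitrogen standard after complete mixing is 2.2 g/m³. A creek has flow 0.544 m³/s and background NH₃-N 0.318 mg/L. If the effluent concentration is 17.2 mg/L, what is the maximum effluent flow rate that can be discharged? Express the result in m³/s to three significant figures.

Mass balance at complete mixing: C_std·(Q_w + Q_r) = Q_w·C_e + Q_r·C_b.
Rearranging, Q_w = Q_r·(C_std − C_b)/(C_e − C_std) = 0.544·(2.2 − 0.318) / (17.2 − 2.2) = 0.06825 m³/s.

0.0683 m³/s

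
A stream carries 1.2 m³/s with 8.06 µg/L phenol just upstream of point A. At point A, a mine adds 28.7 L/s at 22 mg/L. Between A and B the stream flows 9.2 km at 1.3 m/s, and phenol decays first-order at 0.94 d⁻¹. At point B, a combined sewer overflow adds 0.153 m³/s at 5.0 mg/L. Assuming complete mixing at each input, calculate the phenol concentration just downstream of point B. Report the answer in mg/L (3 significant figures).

0.983 mg/L

8.06 µg/L = 0.00806 mg/L.
28.7 L/s = 0.0287 m³/s.
After input A: C = (1.2·0.00806 + 0.0287·22) / 1.229 = 0.5217 mg/L.
Over the 9.2 km reach to input B (t = 7077 s = 0.08191 d), decay gives C = 0.5217·exp(−0.94·0.08191) = 0.4831 mg/L.
After input B: C = (1.229·0.4831 + 0.153·5) / 1.382 = 0.9833 mg/L.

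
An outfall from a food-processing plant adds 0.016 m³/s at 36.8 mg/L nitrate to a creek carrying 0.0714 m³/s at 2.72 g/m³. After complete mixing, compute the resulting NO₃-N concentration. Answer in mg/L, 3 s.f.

8.96 mg/L

Flow-weighted mixing gives C = (0.016·36.8 + 0.0714·2.72) / (0.016 + 0.0714) = 0.783/0.0874 = 8.959 mg/L.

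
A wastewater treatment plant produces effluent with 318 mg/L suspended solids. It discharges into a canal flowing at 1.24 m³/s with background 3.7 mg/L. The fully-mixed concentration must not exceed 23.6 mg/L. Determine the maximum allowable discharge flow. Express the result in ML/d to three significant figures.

7.24 ML/d

Mass balance at complete mixing: C_std·(Q_w + Q_r) = Q_w·C_e + Q_r·C_b.
Rearranging, Q_w = Q_r·(C_std − C_b)/(C_e − C_std) = 1.24·(23.6 − 3.7) / (318 − 23.6) = 0.08382 m³/s.
= 7.242 ML/d.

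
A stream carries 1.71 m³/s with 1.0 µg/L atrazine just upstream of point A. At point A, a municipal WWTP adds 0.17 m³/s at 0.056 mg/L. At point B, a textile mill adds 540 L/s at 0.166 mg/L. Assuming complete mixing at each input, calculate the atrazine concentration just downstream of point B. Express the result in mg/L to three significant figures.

0.0417 mg/L

1.0 µg/L = 0.001 mg/L.
After input A: C = (1.71·0.001 + 0.17·0.056) / 1.88 = 0.005973 mg/L.
540 L/s = 0.54 m³/s.
After input B: C = (1.88·0.005973 + 0.54·0.166) / 2.42 = 0.04168 mg/L.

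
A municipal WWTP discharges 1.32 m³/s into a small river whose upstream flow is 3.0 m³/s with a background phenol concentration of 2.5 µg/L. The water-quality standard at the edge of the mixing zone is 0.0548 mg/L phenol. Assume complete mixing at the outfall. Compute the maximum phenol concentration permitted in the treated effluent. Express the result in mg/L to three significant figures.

0.174 mg/L

2.5 µg/L = 0.0025 mg/L.
Mass balance: 0.0548·4.32 = 1.32·Cₑ + 3·0.0025.
Cₑ = (0.2367 − 0.0075) / 1.32 = 0.1737 mg/L.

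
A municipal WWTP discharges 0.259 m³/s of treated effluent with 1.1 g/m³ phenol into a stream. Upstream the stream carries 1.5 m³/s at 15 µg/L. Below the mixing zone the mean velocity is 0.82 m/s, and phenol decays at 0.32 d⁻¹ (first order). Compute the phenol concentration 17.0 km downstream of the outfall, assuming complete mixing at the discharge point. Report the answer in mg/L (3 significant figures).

15 µg/L = 0.015 mg/L.
After complete mixing, C₀ = (0.259·1.1 + 1.5·0.015) / 1.759 = 0.1748 mg/L.
Travel time t = 1.7e+04 m / 0.82 m/s = 2.073e+04 s = 0.24 d.
C = 0.1748·exp(−0.32·0.24) = 0.1748·0.9261 = 0.1618 mg/L.

0.162 mg/L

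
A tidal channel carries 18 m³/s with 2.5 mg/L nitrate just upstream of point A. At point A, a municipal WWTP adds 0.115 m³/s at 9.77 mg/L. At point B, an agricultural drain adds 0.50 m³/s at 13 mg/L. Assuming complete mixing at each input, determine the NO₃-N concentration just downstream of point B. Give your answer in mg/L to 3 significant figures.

After input A: C = (18·2.5 + 0.115·9.77) / 18.11 = 2.546 mg/L.
After input B: C = (18.11·2.546 + 0.5·13) / 18.61 = 2.827 mg/L.

2.83 mg/L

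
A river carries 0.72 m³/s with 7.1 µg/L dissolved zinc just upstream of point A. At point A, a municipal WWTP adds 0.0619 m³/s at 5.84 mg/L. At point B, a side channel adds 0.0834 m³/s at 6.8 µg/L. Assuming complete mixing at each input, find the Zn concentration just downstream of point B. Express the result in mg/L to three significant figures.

7.1 µg/L = 0.0071 mg/L.
After input A: C = (0.72·0.0071 + 0.0619·5.84) / 0.7819 = 0.4689 mg/L.
6.8 µg/L = 0.0068 mg/L.
After input B: C = (0.7819·0.4689 + 0.0834·0.0068) / 0.8653 = 0.4243 mg/L.

0.424 mg/L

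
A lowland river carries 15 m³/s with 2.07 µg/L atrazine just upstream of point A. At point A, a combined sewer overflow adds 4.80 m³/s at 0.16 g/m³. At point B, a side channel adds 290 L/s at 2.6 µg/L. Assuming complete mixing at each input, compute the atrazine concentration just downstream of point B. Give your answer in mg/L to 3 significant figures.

2.07 µg/L = 0.00207 mg/L.
After input A: C = (15·0.00207 + 4.8·0.16) / 19.8 = 0.04036 mg/L.
290 L/s = 0.29 m³/s.
2.6 µg/L = 0.0026 mg/L.
After input B: C = (19.8·0.04036 + 0.29·0.0026) / 20.09 = 0.03981 mg/L.

0.0398 mg/L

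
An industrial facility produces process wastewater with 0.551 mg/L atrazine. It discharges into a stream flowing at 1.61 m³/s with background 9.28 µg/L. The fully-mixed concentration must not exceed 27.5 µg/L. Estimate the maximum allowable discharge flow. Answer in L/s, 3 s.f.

56.0 L/s

9.28 µg/L = 0.00928 mg/L.
27.5 µg/L = 0.0275 mg/L.
Mass balance at complete mixing: C_std·(Q_w + Q_r) = Q_w·C_e + Q_r·C_b.
Rearranging, Q_w = Q_r·(C_std − C_b)/(C_e − C_std) = 1.61·(0.0275 − 0.00928) / (0.551 − 0.0275) = 0.05603 m³/s.
= 56.03 L/s.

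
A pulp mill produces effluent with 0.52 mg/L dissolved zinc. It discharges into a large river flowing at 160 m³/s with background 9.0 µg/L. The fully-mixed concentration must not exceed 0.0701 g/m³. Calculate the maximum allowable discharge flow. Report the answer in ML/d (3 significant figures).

1880 ML/d

9.0 µg/L = 0.009 mg/L.
Mass balance at complete mixing: C_std·(Q_w + Q_r) = Q_w·C_e + Q_r·C_b.
Rearranging, Q_w = Q_r·(C_std − C_b)/(C_e − C_std) = 160·(0.0701 − 0.009) / (0.52 − 0.0701) = 21.73 m³/s.
= 1877 ML/d.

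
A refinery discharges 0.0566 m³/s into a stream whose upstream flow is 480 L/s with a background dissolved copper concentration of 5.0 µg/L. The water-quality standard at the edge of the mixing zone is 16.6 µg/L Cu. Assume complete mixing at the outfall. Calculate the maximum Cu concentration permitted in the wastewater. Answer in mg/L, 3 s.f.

0.115 mg/L

480 L/s = 0.48 m³/s.
5.0 µg/L = 0.005 mg/L.
16.6 µg/L = 0.0166 mg/L.
Mass balance: 0.0166·0.5366 = 0.0566·Cₑ + 0.48·0.005.
Cₑ = (0.008908 − 0.0024) / 0.0566 = 0.115 mg/L.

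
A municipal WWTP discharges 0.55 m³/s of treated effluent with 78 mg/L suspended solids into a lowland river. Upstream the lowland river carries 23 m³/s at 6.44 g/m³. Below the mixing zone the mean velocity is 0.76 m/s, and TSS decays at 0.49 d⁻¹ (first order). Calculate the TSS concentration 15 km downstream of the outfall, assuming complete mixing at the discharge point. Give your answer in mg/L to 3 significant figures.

7.25 mg/L

After complete mixing, C₀ = (0.55·78 + 23·6.44) / 23.55 = 8.111 mg/L.
Travel time t = 1.5e+04 m / 0.76 m/s = 1.974e+04 s = 0.2284 d.
C = 8.111·exp(−0.49·0.2284) = 8.111·0.8941 = 7.252 mg/L.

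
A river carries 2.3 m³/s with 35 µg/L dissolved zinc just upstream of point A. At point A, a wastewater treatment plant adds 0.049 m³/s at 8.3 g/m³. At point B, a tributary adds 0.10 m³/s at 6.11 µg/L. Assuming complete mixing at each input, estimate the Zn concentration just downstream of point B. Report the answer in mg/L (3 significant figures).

35 µg/L = 0.035 mg/L.
After input A: C = (2.3·0.035 + 0.049·8.3) / 2.349 = 0.2074 mg/L.
6.11 µg/L = 0.00611 mg/L.
After input B: C = (2.349·0.2074 + 0.1·0.00611) / 2.449 = 0.1992 mg/L.

0.199 mg/L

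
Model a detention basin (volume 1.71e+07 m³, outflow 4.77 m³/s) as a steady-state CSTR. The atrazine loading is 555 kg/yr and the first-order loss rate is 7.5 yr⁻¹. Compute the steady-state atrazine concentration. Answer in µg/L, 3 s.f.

1.99 µg/L

Outflow Q = 4.77 m³/s × 3.156e+07 s/yr = 1.505e+08 m³/yr.
Steady-state CSTR mass balance: W = Q·C + k·V·C, so C = W/(Q + kV).
Q + kV = 1.505e+08 + 7.5·1.71e+07 = 2.788e+08 m³/yr.
C = 555/2.788e+08 = 1.991e-06 kg/m³ = 0.001991 mg/L = 1.991 µg/L.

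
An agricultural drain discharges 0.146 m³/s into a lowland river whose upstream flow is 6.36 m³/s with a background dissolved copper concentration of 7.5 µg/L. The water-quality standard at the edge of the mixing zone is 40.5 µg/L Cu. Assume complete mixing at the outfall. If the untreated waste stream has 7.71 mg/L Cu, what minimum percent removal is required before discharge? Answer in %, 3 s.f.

7.5 µg/L = 0.0075 mg/L.
40.5 µg/L = 0.0405 mg/L.
Mass balance: 0.0405·6.506 = 0.146·Cₑ + 6.36·0.0075.
Cₑ = (0.2635 − 0.0477) / 0.146 = 1.478 mg/L.
Required removal = 1 − 1.478/7.71 = 80.83 %.

80.8 %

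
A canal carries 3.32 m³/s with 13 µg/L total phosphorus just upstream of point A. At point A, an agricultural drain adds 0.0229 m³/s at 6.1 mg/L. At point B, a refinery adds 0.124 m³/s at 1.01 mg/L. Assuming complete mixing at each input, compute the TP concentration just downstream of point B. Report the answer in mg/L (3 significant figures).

13 µg/L = 0.013 mg/L.
After input A: C = (3.32·0.013 + 0.0229·6.1) / 3.343 = 0.0547 mg/L.
After input B: C = (3.343·0.0547 + 0.124·1.01) / 3.467 = 0.08887 mg/L.

0.0889 mg/L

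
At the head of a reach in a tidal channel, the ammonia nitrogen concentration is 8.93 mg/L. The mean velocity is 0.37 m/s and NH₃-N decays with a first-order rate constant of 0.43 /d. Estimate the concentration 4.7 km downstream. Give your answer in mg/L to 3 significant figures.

Travel time t = 4.7 km / 0.37 m/s = 4700/0.37 = 1.27e+04 s = 0.147 d.
First-order decay: C = 8.93·exp(−0.43·0.147) = 8.93·0.9387 = 8.383 mg/L.

8.38 mg/L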